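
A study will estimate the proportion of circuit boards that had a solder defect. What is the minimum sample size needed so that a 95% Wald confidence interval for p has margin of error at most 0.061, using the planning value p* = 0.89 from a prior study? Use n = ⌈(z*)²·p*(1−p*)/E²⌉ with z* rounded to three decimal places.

z* = 1.960 at the 95% level.
p*(1−p*) = 0.0979.
Required n before rounding: 3.841600 × 0.0979 / 0.061² = 101.073.
Rounding up, n = 102.

n = 102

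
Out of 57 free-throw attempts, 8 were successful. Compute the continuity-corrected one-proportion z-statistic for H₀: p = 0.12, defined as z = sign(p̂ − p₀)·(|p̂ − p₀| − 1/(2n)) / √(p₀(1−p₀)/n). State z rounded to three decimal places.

z = 0.269

The sample proportion is 8/57 = 0.14035. p̂ − p₀ = 0.020351.
Continuity correction 1/(2n) = 1/114 = 0.008772.
Corrected numerator: |0.020351| − 0.008772 = 0.011579.
SE₀ = √(0.12·0.88/57) = 0.043042.
z = (+)0.011579/0.043042 = 0.269.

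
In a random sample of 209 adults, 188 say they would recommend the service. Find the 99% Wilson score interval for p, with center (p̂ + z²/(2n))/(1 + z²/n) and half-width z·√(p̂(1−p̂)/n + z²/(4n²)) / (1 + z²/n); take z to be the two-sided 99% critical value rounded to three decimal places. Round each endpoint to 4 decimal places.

Here p̂ = 188/209 = 0.89952 and z = 2.576 (z² = 6.635776).
1 + z²/n = 1.031750.
Center = (0.89952 + 0.015875)/1.031750 = 0.88723.
Radicand: p̂(1−p̂)/n + z²/(4n²) = 0.000432452 + 0.000037979 = 0.000470431.
Half-width = z·√(radicand)/denom = 2.576·0.021689/1.031750 = 0.05415.
So the interval runs from 0.8331 to 0.9414.

(0.8331, 0.9414)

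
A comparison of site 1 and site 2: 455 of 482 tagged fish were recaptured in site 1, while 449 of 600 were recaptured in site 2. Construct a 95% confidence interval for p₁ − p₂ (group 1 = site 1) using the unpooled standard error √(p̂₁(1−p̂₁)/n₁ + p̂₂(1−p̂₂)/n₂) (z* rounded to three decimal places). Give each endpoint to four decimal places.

(0.1553, 0.2360)

p̂₁ = 0.94398, p̂₂ = 0.74833, so the observed difference is 0.19565.
Unpooled SE = √(p̂₁(1−p̂₁)/n₁ + p̂₂(1−p̂₂)/n₂) = √(0.000109707 + 0.000313884) = 0.020581.
For 95% confidence, z* = 1.960. Margin of error = 0.04034.
Interval: 0.19565 ± 0.04034 → (0.1553, 0.2360).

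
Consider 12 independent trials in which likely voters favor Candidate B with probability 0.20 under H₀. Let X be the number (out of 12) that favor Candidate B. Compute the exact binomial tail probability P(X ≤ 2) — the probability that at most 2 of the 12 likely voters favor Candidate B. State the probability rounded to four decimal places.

X is binomial with n = 12 and p = 0.20.
P(X ≤ 2) = C(12,0)·0.20^0·0.80^12 + C(12,1)·0.20^1·0.80^11 + C(12,2)·0.20^2·0.80^10.
= 0.068719 + 0.206158 + 0.283468 = 0.5583.

P = 0.5583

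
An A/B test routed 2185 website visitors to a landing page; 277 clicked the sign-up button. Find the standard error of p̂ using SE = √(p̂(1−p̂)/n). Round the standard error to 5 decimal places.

SE = 0.00712

With x = 277 successes in n = 2185, p̂ = 0.12677.
p̂(1−p̂) = 0.12677·0.87323 = 0.110699.
SE = √(0.110699/2185) = 0.00712.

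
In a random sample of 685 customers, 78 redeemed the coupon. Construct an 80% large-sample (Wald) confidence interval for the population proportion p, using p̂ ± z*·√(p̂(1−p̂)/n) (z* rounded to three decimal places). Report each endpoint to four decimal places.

The sample proportion is 78/685 = 0.11387.
SE = √(p̂(1−p̂)/n) = √(0.100903/685) = 0.012137.
For 80% confidence, z* = 1.282.
Margin of error: 1.282 × 0.012137 = 0.01556.
Interval: 0.11387 ± 0.01556 → (0.0983, 0.1294).

(0.0983, 0.1294)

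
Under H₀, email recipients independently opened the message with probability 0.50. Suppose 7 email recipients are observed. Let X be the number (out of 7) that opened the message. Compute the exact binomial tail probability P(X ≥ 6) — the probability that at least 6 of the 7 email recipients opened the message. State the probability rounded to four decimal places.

X ~ Binomial(n=7, p=0.50).
P(X ≥ 6) = C(7,6)·0.50^6·0.50^1 + C(7,7)·0.50^7·0.50^0.
= 0.054688 + 0.007812 = 0.0625.

P = 0.0625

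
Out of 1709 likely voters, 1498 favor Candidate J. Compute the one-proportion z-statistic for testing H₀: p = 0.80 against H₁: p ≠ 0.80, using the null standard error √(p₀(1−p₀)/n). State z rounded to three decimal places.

The sample proportion is 1498/1709 = 0.87654.
Under H₀, SE = √(p₀(1−p₀)/n) = √(0.80·0.20/1709) = √0.000093622 = 0.009676.
z = (p̂ − p₀)/SE = (0.87654 − 0.80)/0.009676 = 7.910.

z = 7.910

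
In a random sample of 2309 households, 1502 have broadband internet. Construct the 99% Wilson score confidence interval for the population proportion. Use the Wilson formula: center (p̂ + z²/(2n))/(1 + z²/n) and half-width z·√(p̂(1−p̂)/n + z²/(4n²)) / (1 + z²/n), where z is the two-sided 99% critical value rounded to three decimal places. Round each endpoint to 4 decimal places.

Here p̂ = 1502/2309 = 0.65050 and z = 2.576 (z² = 6.635776).
1 + z²/n = 1.002874.
Adjusted center: (0.65050 + z²/(2n))/1.002874 = 0.65007.
Radicand: p̂(1−p̂)/n + z²/(4n²) = 0.000098463 + 0.000000311 = 0.000098774.
Half-width = 2.576·√0.000098774/1.002874 = 0.02553.
Interval: 0.65007 ± 0.02553 → (0.6245, 0.6756).

(0.6245, 0.6756)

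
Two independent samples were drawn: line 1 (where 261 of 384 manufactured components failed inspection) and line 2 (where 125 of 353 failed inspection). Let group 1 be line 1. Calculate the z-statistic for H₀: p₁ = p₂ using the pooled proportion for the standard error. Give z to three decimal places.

p̂₁ = 261/384 = 0.67969, p̂₂ = 125/353 = 0.35411.
Pooled p̂ = (261+125)/(384+353) = 386/737 = 0.52374.
Pooled SE = √[0.2494362·0.00543703] ≈ 0.036827.
z = 0.32558/0.036827 = 8.841.

z = 8.841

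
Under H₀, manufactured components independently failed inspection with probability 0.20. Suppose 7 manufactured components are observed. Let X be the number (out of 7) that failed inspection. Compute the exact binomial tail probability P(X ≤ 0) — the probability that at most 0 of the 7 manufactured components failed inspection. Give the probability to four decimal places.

X is binomial with n = 7 and p = 0.20.
P(X ≤ 0) = C(7,0)·0.20^0·0.80^7.
= 0.209715 = 0.2097.

P = 0.2097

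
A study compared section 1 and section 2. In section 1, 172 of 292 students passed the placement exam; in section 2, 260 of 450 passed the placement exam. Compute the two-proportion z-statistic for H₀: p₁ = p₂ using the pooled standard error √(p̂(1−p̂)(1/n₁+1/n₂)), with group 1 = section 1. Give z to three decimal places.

z = 0.304

Sample proportions: p̂₁ = 172/292 = 0.58904 and p̂₂ = 260/450 = 0.57778.
Pooled p̂ = (172+260)/(292+450) = 432/742 = 0.58221.
SE = √[p̂(1−p̂)(1/n₁+1/n₂)] = √[0.58221·0.41779·(1/292+1/450)] ≈ 0.037062.
z = (p̂₁ − p̂₂)/SE = (0.58904 − 0.57778)/0.037062 = 0.01126/0.037062 = 0.304.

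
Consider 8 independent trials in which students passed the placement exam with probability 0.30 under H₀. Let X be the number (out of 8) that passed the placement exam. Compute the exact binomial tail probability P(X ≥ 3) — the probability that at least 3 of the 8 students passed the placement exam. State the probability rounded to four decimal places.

P = 0.4482

X is binomial with n = 8 and p = 0.30.
P(X ≥ 3) = Σ_{j=3}^{8} C(8,j)·0.30^j·0.70^{8−j}.
= 0.254122 + 0.136137 + 0.046675 + 0.010002 + 0.001225 + 0.000066 = 0.4482.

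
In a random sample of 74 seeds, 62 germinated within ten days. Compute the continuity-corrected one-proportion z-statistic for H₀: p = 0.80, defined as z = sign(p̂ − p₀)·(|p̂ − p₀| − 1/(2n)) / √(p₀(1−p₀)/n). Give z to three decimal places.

z = 0.668

The sample proportion is 62/74 = 0.83784. p̂ − p₀ = 0.037838.
Continuity correction 1/(2n) = 1/148 = 0.006757.
Corrected numerator: |0.037838| − 0.006757 = 0.031081.
SE₀ = √(0.80·0.20/74) = 0.046499.
z = +0.031081/0.046499 = 0.668.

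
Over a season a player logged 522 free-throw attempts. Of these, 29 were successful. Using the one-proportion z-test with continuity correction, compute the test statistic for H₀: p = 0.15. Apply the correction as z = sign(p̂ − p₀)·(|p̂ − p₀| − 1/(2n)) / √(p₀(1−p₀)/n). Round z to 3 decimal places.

With x = 29 successes in n = 522, p̂ = 0.05556. p̂ − p₀ = -0.094444.
Continuity correction 1/(2n) = 1/1044 = 0.000958.
Corrected numerator: |-0.094444| − 0.000958 = 0.093486.
SE₀ = √(0.15·0.85/522) = 0.015629.
z = (−)0.093486/0.015629 = -5.982.

z = -5.982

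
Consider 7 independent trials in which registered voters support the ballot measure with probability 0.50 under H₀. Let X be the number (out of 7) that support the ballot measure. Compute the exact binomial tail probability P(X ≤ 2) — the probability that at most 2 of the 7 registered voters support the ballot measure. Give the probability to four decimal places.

X ~ Binomial(n=7, p=0.50).
P(X ≤ 2) = C(7,0)·0.50^0·0.50^7 + C(7,1)·0.50^1·0.50^6 + C(7,2)·0.50^2·0.50^5.
= 0.007812 + 0.054688 + 0.164062 = 0.2266.

P = 0.2266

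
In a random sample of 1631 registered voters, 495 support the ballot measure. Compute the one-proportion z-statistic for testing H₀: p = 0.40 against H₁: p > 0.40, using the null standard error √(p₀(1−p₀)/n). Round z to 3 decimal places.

The sample proportion is 495/1631 = 0.30349.
SE₀ = √(0.40·0.60/1631) = 0.012130.
Test statistic: z = -0.09651/0.012130 = -7.956.

z = -7.956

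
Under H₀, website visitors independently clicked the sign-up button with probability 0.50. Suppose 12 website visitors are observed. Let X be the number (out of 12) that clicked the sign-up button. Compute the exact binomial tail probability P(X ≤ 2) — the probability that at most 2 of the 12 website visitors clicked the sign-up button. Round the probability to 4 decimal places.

X ~ Binomial(n=12, p=0.50).
P(X ≤ 2) = C(12,0)·0.50^0·0.50^12 + C(12,1)·0.50^1·0.50^11 + C(12,2)·0.50^2·0.50^10.
= 0.000244 + 0.002930 + 0.016113 = 0.0193.

P = 0.0193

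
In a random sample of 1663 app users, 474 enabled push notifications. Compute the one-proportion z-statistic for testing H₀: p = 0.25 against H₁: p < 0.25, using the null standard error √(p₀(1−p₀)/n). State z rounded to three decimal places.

z = 3.299

Sample proportion p̂ = 474/1663 = 0.28503.
Under H₀, SE = √(p₀(1−p₀)/n) = √(0.25·0.75/1663) = √0.000112748 = 0.010618.
Test statistic: z = 0.03503/0.010618 = 3.299.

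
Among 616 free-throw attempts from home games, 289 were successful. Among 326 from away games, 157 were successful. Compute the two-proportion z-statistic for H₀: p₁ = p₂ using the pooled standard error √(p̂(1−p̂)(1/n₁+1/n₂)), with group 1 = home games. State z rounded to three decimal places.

z = -0.364

p̂₁ = 289/616 = 0.46916, p̂₂ = 157/326 = 0.48160.
Pooled p̂ = (289+157)/(616+326) = 446/942 = 0.47346.
SE = √[p̂(1−p̂)(1/n₁+1/n₂)] = √[0.47346·0.52654·(1/616+1/326)] ≈ 0.034197.
z = -0.01244/0.034197 = -0.364.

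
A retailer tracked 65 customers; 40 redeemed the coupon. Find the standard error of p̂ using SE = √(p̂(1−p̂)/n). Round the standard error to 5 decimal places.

p̂ = 40/65 = 0.61538.
p̂(1−p̂) = 0.236687.
SE = √(0.236687/65) = 0.06034.

SE = 0.06034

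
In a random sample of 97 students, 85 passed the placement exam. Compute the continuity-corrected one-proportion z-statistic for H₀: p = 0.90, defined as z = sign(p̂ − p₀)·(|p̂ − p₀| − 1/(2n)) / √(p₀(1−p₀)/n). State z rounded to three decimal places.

The sample proportion is 85/97 = 0.87629. p̂ − p₀ = -0.023711.
1/(2n) = 0.005155.
Corrected numerator: |-0.023711| − 0.005155 = 0.018556.
SE₀ = √(0.90·0.10/97) = 0.030460.
z = −0.018556/0.030460 = -0.609.

z = -0.609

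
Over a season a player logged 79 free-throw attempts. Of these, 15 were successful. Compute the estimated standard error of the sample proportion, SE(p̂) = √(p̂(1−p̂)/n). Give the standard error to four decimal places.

p̂ = 15/79 = 0.18987.
p̂(1−p̂) = 0.18987·0.81013 = 0.153819.
Dividing by n and taking the root: √0.001947076 = 0.0441.

SE = 0.0441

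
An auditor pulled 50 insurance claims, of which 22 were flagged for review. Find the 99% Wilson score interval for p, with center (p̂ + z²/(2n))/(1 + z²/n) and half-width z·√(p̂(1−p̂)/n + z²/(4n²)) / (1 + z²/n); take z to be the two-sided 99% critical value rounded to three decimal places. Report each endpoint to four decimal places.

Here p̂ = 22/50 = 0.44000 and z = 2.576 (z² = 6.635776).
1 + z²/n = 1.132716.
Center = (0.44000 + 0.066358)/1.132716 = 0.44703.
Radicand: p̂(1−p̂)/n + z²/(4n²) = 0.004928000 + 0.000663578 = 0.005591578.
Half-width = z·√(radicand)/denom = 2.576·0.074777/1.132716 = 0.17006.
Interval: 0.44703 ± 0.17006 → (0.2770, 0.6171).

(0.2770, 0.6171)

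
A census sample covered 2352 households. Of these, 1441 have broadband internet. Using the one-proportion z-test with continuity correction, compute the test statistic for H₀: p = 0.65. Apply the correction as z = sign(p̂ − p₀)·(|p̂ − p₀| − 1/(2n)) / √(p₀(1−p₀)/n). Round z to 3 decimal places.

With x = 1441 successes in n = 2352, p̂ = 0.61267. p̂ − p₀ = -0.037330.
Continuity correction 1/(2n) = 1/4704 = 0.000213.
Corrected numerator: |-0.037330| − 0.000213 = 0.037117.
Null standard error: √(0.65·0.35/2352) = √0.000096726 = 0.009835.
z = (−)0.037117/0.009835 = -3.774.

z = -3.774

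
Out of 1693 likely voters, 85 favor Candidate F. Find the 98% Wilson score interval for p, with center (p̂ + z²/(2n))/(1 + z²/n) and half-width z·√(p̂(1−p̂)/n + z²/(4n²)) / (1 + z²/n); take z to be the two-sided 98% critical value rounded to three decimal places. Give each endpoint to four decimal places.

Here p̂ = 85/1693 = 0.05021 and z = 2.326 (z² = 5.410276).
Denominator 1 + z²/n = 1 + 5.410276/1693 = 1.003196.
Adjusted center: (0.05021 + z²/(2n))/1.003196 = 0.05164.
Radicand: p̂(1−p̂)/n + z²/(4n²) = 0.000028167 + 0.000000472 = 0.000028639.
Half-width = z·√(radicand)/denom = 2.326·0.005351/1.003196 = 0.01241.
Interval: 0.05164 ± 0.01241 → (0.0392, 0.0640).

(0.0392, 0.0640)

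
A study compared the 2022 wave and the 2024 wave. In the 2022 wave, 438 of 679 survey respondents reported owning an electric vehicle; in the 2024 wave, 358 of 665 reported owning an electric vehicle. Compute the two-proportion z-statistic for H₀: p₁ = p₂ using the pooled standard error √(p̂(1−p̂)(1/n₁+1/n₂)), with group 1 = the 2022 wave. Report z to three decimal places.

z = 3.981

Sample proportions: p̂₁ = 438/679 = 0.64507 and p̂₂ = 358/665 = 0.53835.
Pooled p̂ = (438+358)/(679+665) = 796/1344 = 0.59226.
Pooled SE = √[0.2414877·0.00297651] ≈ 0.026810.
z = (p̂₁ − p̂₂)/SE = (0.64507 − 0.53835)/0.026810 = 0.10672/0.026810 = 3.981.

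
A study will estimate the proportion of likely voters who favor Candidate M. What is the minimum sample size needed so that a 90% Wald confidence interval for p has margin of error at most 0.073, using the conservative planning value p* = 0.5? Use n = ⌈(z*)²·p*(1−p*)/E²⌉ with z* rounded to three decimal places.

For 90% confidence, z* = 1.645.
p*(1−p*) = 0.2500.
Required n before rounding: 2.706025 × 0.2500 / 0.073² = 126.948.
Rounding up, n = 127.

n = 127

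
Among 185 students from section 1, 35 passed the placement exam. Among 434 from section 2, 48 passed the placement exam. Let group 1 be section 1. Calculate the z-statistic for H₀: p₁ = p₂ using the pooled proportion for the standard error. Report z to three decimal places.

p̂₁ = 35/185 = 0.18919, p̂₂ = 48/434 = 0.11060.
Pooled p̂ = (35+48)/(185+434) = 83/619 = 0.13409.
Pooled SE = √[0.1161079·0.00770955] ≈ 0.029919.
z = (p̂₁ − p̂₂)/SE = (0.18919 − 0.11060)/0.029919 = 0.07859/0.029919 = 2.627.

z = 2.627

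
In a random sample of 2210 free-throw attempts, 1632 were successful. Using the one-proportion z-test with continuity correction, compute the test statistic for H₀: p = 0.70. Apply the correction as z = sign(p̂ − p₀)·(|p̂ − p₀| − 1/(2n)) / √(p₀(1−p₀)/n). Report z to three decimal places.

Sample proportion p̂ = 1632/2210 = 0.73846. p̂ − p₀ = 0.038462.
Continuity correction 1/(2n) = 1/4420 = 0.000226.
Corrected numerator: |0.038462| − 0.000226 = 0.038236.
Null standard error: √(0.70·0.30/2210) = √0.000095023 = 0.009748.
z = (+)0.038236/0.009748 = 3.922.

z = 3.922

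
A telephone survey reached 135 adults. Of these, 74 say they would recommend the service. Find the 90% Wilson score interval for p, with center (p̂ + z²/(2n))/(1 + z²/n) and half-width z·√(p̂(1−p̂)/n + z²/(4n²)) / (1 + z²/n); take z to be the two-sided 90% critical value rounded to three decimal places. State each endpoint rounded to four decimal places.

(0.4774, 0.6170)

p̂ = 74/135 = 0.54815; z = 1.645, so z² = 2.706025.
Denominator 1 + z²/n = 1 + 2.706025/135 = 1.020045.
Center = (0.54815 + 0.010022)/1.020045 = 0.54720.
Radicand: p̂(1−p̂)/n + z²/(4n²) = 0.001834680 + 0.000037120 = 0.001871800.
Half-width = 1.645·√0.001871800/1.020045 = 0.06977.
Interval: 0.54720 ± 0.06977 → (0.4774, 0.6170).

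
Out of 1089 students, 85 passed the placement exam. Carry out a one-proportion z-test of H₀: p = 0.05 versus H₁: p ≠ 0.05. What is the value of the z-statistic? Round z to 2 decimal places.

z = 4.25

p̂ = 85/1089 = 0.07805.
Null standard error: √(0.05·0.95/1089) = √0.000043618 = 0.006604.
z = (0.07805 − 0.05)/0.006604 = 0.02805/0.006604 = 4.25.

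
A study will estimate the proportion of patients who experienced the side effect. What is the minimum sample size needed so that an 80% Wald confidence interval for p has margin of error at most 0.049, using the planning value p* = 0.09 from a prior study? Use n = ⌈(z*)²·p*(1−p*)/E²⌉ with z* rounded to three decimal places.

z* = 1.282 at the 80% level.
p*(1−p*) = 0.0819.
Required n before rounding: 1.643524 × 0.0819 / 0.049² = 56.062.
Rounding up, n = 57.

n = 57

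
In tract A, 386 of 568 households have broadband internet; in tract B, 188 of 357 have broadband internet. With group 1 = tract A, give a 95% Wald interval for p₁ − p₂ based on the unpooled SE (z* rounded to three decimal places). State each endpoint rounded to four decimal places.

(0.0885, 0.2174)

p̂₁ = 386/568 = 0.67958, p̂₂ = 188/357 = 0.52661; p̂₁ − p̂₂ = 0.15297.
SE = √(0.000383366 + 0.000698297) = √0.001081663 = 0.032889.
For 95% confidence, z* = 1.960. Margin = 1.960·0.032889 = 0.06446.
Interval: 0.15297 ± 0.06446 → (0.0885, 0.2174).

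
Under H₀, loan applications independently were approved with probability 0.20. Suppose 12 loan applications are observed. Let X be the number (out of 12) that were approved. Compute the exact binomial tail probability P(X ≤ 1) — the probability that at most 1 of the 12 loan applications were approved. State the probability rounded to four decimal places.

X is binomial with n = 12 and p = 0.20.
P(X ≤ 1) = C(12,0)·0.20^0·0.80^12 + C(12,1)·0.20^1·0.80^11.
= 0.068719 + 0.206158 = 0.2749.

P = 0.2749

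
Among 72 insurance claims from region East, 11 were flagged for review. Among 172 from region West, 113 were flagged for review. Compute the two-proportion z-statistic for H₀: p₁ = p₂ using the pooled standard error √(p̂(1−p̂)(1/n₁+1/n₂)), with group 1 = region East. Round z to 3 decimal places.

z = -7.185

Sample proportions: p̂₁ = 11/72 = 0.15278 and p̂₂ = 113/172 = 0.65698.
Pooling: p̂ = 124/244 = 0.50820.
Pooled SE = √[0.2499328·0.01970284] ≈ 0.070174.
z = (p̂₁ − p̂₂)/SE = (0.15278 − 0.65698)/0.070174 = -0.50420/0.070174 = -7.185.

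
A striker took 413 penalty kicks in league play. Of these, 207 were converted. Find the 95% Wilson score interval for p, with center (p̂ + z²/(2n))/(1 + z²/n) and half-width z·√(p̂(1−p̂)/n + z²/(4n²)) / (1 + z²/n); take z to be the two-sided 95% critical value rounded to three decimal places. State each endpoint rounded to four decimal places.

(0.4532, 0.5492)

p̂ = 207/413 = 0.50121; z = 1.960, so z² = 3.841600.
1 + z²/n = 1.009302.
Center = (0.50121 + 0.004651)/1.009302 = 0.50120.
Radicand: p̂(1−p̂)/n + z²/(4n²) = 0.000605323 + 0.000005631 = 0.000610954.
Half-width = z·√(radicand)/denom = 1.960·0.024717/1.009302 = 0.04800.
So the interval runs from 0.4532 to 0.5492.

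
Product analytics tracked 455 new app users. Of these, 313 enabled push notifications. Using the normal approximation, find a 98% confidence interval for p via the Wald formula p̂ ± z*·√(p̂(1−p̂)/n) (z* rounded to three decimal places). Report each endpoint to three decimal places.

(0.637, 0.738)

With x = 313 successes in n = 455, p̂ = 0.68791.
Standard error of p̂: √(0.214689/455) = √0.000471844 = 0.021722.
z* = 2.326 at the 98% level.
Margin of error: 2.326 × 0.021722 = 0.05053.
So the interval runs from 0.637 to 0.738.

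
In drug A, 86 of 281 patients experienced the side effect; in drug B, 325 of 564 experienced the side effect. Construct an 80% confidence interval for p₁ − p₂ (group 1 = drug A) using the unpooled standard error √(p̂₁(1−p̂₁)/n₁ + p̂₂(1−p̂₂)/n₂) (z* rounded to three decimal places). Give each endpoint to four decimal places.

p̂₁ = 86/281 = 0.30605, p̂₂ = 325/564 = 0.57624; p̂₁ − p̂₂ = -0.27019.
Unpooled SE = √(p̂₁(1−p̂₁)/n₁ + p̂₂(1−p̂₂)/n₂) = √(0.000755813 + 0.000432956) = 0.034479.
For 80% confidence, z* = 1.282. Margin of error = 0.04420.
CI: -0.27019 ± 0.04420 = (-0.3144, -0.2260).

(-0.3144, -0.2260)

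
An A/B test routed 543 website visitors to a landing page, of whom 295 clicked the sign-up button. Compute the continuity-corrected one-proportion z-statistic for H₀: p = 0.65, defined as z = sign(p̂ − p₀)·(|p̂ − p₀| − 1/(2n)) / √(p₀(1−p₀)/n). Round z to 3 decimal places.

p̂ = 295/543 = 0.54328. p̂ − p₀ = -0.106722.
Continuity correction 1/(2n) = 1/1086 = 0.000921.
Corrected numerator: |-0.106722| − 0.000921 = 0.105801.
Under H₀, SE = √(p₀(1−p₀)/n) = √(0.65·0.35/543) = √0.000418969 = 0.020469.
z = −0.105801/0.020469 = -5.169.

z = -5.169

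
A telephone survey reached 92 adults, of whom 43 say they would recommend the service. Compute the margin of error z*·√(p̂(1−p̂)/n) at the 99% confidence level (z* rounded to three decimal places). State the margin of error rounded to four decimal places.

With x = 43 successes in n = 92, p̂ = 0.46739.
Standard error of p̂: √(0.248937/92) = √0.002705833 = 0.052018.
The 99% critical value is z* = 2.576.
Margin of error = z*·SE = 2.576 × 0.052018 = 0.1340.

ME = 0.1340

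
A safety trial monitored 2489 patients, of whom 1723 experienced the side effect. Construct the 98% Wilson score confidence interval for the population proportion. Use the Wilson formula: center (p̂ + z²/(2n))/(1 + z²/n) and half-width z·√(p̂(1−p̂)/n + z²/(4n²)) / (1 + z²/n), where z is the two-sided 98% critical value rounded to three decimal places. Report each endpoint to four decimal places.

(0.6703, 0.7133)

Here p̂ = 1723/2489 = 0.69225 and z = 2.326 (z² = 5.410276).
1 + z²/n = 1.002174.
Adjusted center: (0.69225 + z²/(2n))/1.002174 = 0.69183.
Radicand: p̂(1−p̂)/n + z²/(4n²) = 0.000085593 + 0.000000218 = 0.000085811.
Half-width = z·√(radicand)/denom = 2.326·0.009263/1.002174 = 0.02150.
So the interval runs from 0.6703 to 0.7133.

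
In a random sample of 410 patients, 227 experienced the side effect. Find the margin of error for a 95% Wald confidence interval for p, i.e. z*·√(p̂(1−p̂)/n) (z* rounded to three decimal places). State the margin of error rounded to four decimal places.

Sample proportion p̂ = 227/410 = 0.55366.
SE = √(p̂(1−p̂)/n) = √(0.247121/410) = 0.024551.
z* = 1.960 at the 95% level.
Margin of error = z*·SE = 1.960 × 0.024551 = 0.0481.

ME = 0.0481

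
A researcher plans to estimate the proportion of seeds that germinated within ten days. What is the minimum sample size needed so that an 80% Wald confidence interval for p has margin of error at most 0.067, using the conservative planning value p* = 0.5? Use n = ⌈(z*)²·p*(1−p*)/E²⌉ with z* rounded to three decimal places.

n = 92

The 80% critical value is z* = 1.282.
p*(1−p*) = 0.2500.
Required n before rounding: 1.643524 × 0.2500 / 0.067² = 91.531.
⌈91.531⌉ = 92.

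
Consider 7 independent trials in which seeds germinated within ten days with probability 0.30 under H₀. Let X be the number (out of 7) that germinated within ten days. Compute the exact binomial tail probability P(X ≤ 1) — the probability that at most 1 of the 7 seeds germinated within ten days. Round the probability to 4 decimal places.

X ~ Binomial(n=7, p=0.30).
P(X ≤ 1) = C(7,0)·0.30^0·0.70^7 + C(7,1)·0.30^1·0.70^6.
= 0.082354 + 0.247063 = 0.3294.

P = 0.3294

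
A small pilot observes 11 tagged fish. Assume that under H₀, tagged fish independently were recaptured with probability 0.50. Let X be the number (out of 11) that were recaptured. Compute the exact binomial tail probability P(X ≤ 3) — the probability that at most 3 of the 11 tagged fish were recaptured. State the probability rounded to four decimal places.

P = 0.1133

X ~ Binomial(n=11, p=0.50).
P(X ≤ 3) = C(11,0)·0.50^0·0.50^11 + C(11,1)·0.50^1·0.50^10 + C(11,2)·0.50^2·0.50^9 + C(11,3)·0.50^3·0.50^8.
= 0.000488 + 0.005371 + 0.026855 + 0.080566 = 0.1133.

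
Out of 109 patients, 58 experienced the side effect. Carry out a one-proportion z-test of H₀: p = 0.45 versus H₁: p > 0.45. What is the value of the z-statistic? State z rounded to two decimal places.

z = 1.72

Sample proportion p̂ = 58/109 = 0.53211.
SE₀ = √(0.45·0.55/109) = 0.047651.
Test statistic: z = 0.08211/0.047651 = 1.72.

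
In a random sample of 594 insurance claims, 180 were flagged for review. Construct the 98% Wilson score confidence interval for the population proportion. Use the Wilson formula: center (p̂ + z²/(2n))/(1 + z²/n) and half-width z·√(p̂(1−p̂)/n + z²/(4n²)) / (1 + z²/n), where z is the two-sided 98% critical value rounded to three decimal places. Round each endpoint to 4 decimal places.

Here p̂ = 180/594 = 0.30303 and z = 2.326 (z² = 5.410276).
1 + z²/n = 1.009108.
Center = (0.30303 + 0.004554)/1.009108 = 0.30481.
Radicand: p̂(1−p̂)/n + z²/(4n²) = 0.000355561 + 0.000003833 = 0.000359394.
Half-width = z·√(radicand)/denom = 2.326·0.018958/1.009108 = 0.04370.
Interval: 0.30481 ± 0.04370 → (0.2611, 0.3485).

(0.2611, 0.3485)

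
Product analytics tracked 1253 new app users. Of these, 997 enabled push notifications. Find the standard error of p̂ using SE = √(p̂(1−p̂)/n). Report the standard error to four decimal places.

p̂ = 997/1253 = 0.79569.
p̂(1−p̂) = 0.79569·0.20431 = 0.162567.
SE = √(0.162567/1253) = 0.0114.

SE = 0.0114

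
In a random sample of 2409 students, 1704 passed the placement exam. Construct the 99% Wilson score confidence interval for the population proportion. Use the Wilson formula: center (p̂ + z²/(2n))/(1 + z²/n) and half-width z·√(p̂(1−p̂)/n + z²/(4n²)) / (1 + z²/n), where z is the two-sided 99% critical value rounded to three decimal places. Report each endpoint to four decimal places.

p̂ = 1704/2409 = 0.70735; z = 2.576, so z² = 6.635776.
Denominator 1 + z²/n = 1 + 6.635776/2409 = 1.002755.
Center = (0.70735 + 0.001377)/1.002755 = 0.70678.
Radicand: p̂(1−p̂)/n + z²/(4n²) = 0.000085931 + 0.000000286 = 0.000086217.
Half-width = 2.576·√0.000086217/1.002755 = 0.02385.
So the interval runs from 0.6829 to 0.7306.

(0.6829, 0.7306)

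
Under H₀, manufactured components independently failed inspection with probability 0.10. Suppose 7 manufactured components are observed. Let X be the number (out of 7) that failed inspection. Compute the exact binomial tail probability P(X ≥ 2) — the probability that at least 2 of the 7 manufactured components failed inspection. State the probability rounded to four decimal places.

X ~ Binomial(n=7, p=0.10).
P(X ≥ 2) = Σ_{j=2}^{7} C(7,j)·0.10^j·0.90^{7−j}.
= 0.124003 + 0.022964 + 0.002552 + 0.000170 + 0.000006 + 0.000000 = 0.1497.

P = 0.1497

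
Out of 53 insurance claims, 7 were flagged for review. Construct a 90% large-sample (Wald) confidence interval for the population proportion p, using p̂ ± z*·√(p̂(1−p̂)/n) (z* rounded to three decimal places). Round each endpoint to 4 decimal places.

Sample proportion p̂ = 7/53 = 0.13208.
SE(p̂) = √(0.13208·0.86792/53) = 0.046507.
For 90% confidence, z* = 1.645.
Margin of error: 1.645 × 0.046507 = 0.07650.
CI: 0.13208 ± 0.07650 = (0.0556, 0.2086).

(0.0556, 0.2086)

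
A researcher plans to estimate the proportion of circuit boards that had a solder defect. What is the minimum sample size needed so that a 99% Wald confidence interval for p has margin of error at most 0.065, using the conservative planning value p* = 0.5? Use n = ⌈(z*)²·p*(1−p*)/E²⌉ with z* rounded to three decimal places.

z* = 2.576 at the 99% level.
p*(1−p*) = 0.2500.
Required n before rounding: 6.635776 × 0.2500 / 0.065² = 392.649.
⌈392.649⌉ = 393.

n = 393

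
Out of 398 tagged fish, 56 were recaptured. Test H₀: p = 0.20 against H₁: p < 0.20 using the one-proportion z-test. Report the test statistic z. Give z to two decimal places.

p̂ = 56/398 = 0.14070.
Null standard error: √(0.20·0.80/398) = √0.000402010 = 0.020050.
z = (0.14070 − 0.20)/0.020050 = -0.05930/0.020050 = -2.96.

z = -2.96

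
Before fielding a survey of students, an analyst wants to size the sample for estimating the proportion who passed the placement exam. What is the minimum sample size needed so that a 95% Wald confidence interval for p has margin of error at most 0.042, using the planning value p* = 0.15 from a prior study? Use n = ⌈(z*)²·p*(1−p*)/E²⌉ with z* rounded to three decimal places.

z* = 1.960 at the 95% level.
p*(1−p*) = 0.1275.
Required n before rounding: 3.841600 × 0.1275 / 0.042² = 277.667.
⌈277.667⌉ = 278.

n = 278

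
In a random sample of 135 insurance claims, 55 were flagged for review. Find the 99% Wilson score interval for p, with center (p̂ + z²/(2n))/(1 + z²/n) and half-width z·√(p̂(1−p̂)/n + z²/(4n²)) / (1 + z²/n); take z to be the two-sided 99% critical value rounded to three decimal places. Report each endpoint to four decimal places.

(0.3053, 0.5182)

Here p̂ = 55/135 = 0.40741 and z = 2.576 (z² = 6.635776).
Denominator 1 + z²/n = 1 + 6.635776/135 = 1.049154.
Center = (0.40741 + 0.024577)/1.049154 = 0.41175.
Radicand: p̂(1−p̂)/n + z²/(4n²) = 0.001788345 + 0.000091026 = 0.001879371.
Half-width = 2.576·√0.001879371/1.049154 = 0.10644.
Interval: 0.41175 ± 0.10644 → (0.3053, 0.5182).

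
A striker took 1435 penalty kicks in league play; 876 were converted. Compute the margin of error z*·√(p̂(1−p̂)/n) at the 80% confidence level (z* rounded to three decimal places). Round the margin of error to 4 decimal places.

Sample proportion p̂ = 876/1435 = 0.61045.
Standard error of p̂: √(0.237800/1435) = √0.000165714 = 0.012873.
z* = 1.282 at the 80% level.
ME = 1.282·0.012873 = 0.0165.

ME = 0.0165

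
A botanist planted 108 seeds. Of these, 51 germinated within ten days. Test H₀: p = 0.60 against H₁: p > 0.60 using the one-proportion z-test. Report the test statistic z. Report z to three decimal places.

Sample proportion p̂ = 51/108 = 0.47222.
SE₀ = √(0.60·0.40/108) = 0.047140.
z = (p̂ − p₀)/SE = (0.47222 − 0.60)/0.047140 = -2.711.

z = -2.711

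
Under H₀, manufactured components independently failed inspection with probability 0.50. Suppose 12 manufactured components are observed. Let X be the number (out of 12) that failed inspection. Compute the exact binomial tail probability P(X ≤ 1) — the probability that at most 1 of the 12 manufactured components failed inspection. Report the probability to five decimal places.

X is binomial with n = 12 and p = 0.50.
P(X ≤ 1) = C(12,0)·0.50^0·0.50^12 + C(12,1)·0.50^1·0.50^11.
= 0.000244 + 0.002930 = 0.00317.

P = 0.00317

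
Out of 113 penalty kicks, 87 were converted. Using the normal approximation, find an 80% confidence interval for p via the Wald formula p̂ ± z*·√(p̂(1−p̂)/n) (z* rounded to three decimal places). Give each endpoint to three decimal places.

Sample proportion p̂ = 87/113 = 0.76991.
SE = √(p̂(1−p̂)/n) = √(0.177148/113) = 0.039594.
The 80% critical value is z* = 1.282.
Margin of error: 1.282 × 0.039594 = 0.05076.
Interval: 0.76991 ± 0.05076 → (0.719, 0.821).

(0.719, 0.821)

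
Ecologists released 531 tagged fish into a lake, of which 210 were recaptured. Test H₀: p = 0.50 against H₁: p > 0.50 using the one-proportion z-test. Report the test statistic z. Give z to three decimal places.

p̂ = 210/531 = 0.39548.
Null standard error: √(0.50·0.50/531) = √0.000470810 = 0.021698.
z = (0.39548 − 0.50)/0.021698 = -0.10452/0.021698 = -4.817.

z = -4.817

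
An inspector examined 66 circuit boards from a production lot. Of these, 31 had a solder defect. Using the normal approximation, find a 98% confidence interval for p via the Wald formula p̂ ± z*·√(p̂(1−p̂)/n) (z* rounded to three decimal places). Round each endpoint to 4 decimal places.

Sample proportion p̂ = 31/66 = 0.46970.
Standard error of p̂: √(0.249082/66) = √0.003773966 = 0.061433.
z* = 2.326 at the 98% level.
Margin = 2.326·0.061433 = 0.14289.
So the interval runs from 0.3268 to 0.6126.

(0.3268, 0.6126)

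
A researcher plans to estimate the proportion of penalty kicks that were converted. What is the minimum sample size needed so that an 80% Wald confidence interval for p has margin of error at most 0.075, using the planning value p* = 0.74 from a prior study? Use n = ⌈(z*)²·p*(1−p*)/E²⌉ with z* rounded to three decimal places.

n = 57

z* = 1.282 at the 80% level.
p*(1−p*) = 0.74·0.26 = 0.1924.
(z*)²·p*(1−p*)/E² = 1.643524·0.1924/0.005625 = 56.216.
⌈56.216⌉ = 57.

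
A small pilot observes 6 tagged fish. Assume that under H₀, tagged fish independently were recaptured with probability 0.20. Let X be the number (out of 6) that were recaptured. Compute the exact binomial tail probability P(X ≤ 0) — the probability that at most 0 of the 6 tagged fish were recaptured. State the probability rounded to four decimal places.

P = 0.2621

X ~ Binomial(n=6, p=0.20).
P(X ≤ 0) = C(6,0)·0.20^0·0.80^6.
= 0.262144 = 0.2621.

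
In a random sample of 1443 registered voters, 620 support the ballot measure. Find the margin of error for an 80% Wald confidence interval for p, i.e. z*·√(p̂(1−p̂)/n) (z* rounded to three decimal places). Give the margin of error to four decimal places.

ME = 0.0167

Sample proportion p̂ = 620/1443 = 0.42966.
SE(p̂) = √(0.42966·0.57034/1443) = 0.013032.
z* = 1.282 at the 80% level.
So ME = 0.0167.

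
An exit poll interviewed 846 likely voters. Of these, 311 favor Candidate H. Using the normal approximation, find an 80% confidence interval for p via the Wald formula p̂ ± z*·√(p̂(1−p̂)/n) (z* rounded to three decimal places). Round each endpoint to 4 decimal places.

(0.3464, 0.3889)

With x = 311 successes in n = 846, p̂ = 0.36761.
Standard error of p̂: √(0.232473/846) = √0.000274791 = 0.016577.
The 80% critical value is z* = 1.282.
Margin = 1.282·0.016577 = 0.02125.
So the interval runs from 0.3464 to 0.3889.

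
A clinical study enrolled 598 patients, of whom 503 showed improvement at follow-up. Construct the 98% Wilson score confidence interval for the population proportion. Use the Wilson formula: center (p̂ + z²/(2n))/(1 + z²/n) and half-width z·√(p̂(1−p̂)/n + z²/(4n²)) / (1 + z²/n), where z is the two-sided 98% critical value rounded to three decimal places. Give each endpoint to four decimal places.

Here p̂ = 503/598 = 0.84114 and z = 2.326 (z² = 5.410276).
1 + z²/n = 1.009047.
Adjusted center: (0.84114 + z²/(2n))/1.009047 = 0.83808.
Radicand: p̂(1−p̂)/n + z²/(4n²) = 0.000223454 + 0.000003782 = 0.000227236.
Half-width = 2.326·√0.000227236/1.009047 = 0.03475.
CI: 0.83808 ± 0.03475 = (0.8033, 0.8728).

(0.8033, 0.8728)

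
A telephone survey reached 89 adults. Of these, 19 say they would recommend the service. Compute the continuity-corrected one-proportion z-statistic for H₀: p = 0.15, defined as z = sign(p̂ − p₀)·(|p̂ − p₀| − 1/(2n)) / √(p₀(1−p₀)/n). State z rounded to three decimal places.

Sample proportion p̂ = 19/89 = 0.21348. p̂ − p₀ = 0.063483.
1/(2n) = 0.005618.
Corrected numerator: |0.063483| − 0.005618 = 0.057865.
Under H₀, SE = √(p₀(1−p₀)/n) = √(0.15·0.85/89) = √0.001432584 = 0.037849.
z = +0.057865/0.037849 = 1.529.

z = 1.529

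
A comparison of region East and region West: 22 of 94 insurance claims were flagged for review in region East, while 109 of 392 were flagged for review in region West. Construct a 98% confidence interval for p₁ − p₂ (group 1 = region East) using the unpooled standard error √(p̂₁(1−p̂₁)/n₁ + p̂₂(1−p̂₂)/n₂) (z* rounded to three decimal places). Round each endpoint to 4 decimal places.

(-0.1584, 0.0704)

p̂₁ = 0.23404, p̂₂ = 0.27806, so the observed difference is -0.04402.
Unpooled SE = √(p̂₁(1−p̂₁)/n₁ + p̂₂(1−p̂₂)/n₂) = √(0.001907092 + 0.000512100) = 0.049185.
The 98% critical value is z* = 2.326. Margin = 2.326·0.049185 = 0.11440.
Interval: -0.04402 ± 0.11440 → (-0.1584, 0.0704).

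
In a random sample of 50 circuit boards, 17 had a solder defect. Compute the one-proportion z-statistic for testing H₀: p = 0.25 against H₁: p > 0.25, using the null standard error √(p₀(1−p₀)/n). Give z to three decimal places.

The sample proportion is 17/50 = 0.34000.
SE₀ = √(0.25·0.75/50) = 0.061237.
z = (p̂ − p₀)/SE = (0.34000 − 0.25)/0.061237 = 1.470.

z = 1.470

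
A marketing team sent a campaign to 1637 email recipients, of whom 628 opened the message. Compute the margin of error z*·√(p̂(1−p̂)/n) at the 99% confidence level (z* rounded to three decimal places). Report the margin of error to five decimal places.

ME = 0.03096

With x = 628 successes in n = 1637, p̂ = 0.38363.
SE = √(p̂(1−p̂)/n) = √(0.236458/1637) = 0.012019.
z* = 2.576 at the 99% level.
So ME = 0.03096.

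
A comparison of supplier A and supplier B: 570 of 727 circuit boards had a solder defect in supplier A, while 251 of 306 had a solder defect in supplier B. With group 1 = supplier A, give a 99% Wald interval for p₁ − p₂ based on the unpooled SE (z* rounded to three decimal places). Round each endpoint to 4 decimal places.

p̂₁ = 570/727 = 0.78404, p̂₂ = 251/306 = 0.82026; p̂₁ − p̂₂ = -0.03622.
Unpooled SE = √(p̂₁(1−p̂₁)/n₁ + p̂₂(1−p̂₂)/n₂) = √(0.000232901 + 0.000481806) = 0.026734.
The 99% critical value is z* = 2.576. Margin = 2.576·0.026734 = 0.06887.
CI: -0.03622 ± 0.06887 = (-0.1051, 0.0326).

(-0.1051, 0.0326)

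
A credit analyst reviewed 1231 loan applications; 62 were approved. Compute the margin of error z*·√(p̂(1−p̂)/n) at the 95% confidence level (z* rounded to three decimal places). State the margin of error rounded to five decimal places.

ME = 0.01222

With x = 62 successes in n = 1231, p̂ = 0.05037.
SE = √(p̂(1−p̂)/n) = √(0.047829/1231) = 0.006233.
For 95% confidence, z* = 1.960.
Margin of error = z*·SE = 1.960 × 0.006233 = 0.01222.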